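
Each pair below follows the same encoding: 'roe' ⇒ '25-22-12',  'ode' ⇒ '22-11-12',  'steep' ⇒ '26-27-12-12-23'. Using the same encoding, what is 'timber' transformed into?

Letters become their 1-based position plus 7 (so a→8, b→9, …).
On timber: t=20→27, i=9→16, m=13→20, b=2→9, e=5→12, r=18→25.

27-16-20-9-12-25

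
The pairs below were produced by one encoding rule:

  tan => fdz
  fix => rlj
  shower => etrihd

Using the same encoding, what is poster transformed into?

brefhd

The shift depends on letter class: consonant t→f is +12, but vowel a→d is +3. Vowels shift forward by 3 and consonants shift forward by 12.
For poster: p(cons)+12=b, o(vowel)+3=r, s(cons)+12=e, t(cons)+12=f, e(vowel)+3=h, r(cons)+12=d.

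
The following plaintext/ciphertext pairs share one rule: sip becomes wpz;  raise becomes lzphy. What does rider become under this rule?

The output letters match the input read backwards, each shifted +7: sip reversed is pis. Two steps: reverse the string, then apply a Caesar shift of +7.
On rider: reverse → redir; then shift: r+7=y, e+7=l, d+7=k, i+7=p, r+7=y.

ylkpy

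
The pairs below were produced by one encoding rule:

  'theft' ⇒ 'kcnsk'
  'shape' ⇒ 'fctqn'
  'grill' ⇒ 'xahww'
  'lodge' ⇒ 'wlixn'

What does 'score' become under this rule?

t(19)→k(10) and h(7)→c(2) fit y≡5x+19 (mod 26); the inverse of 5 mod 26 is 21. This is an affine cipher: with a=0,…,z=25, each position x becomes (5x+19) mod 26.
On score: s(18)→5·18+19≡5=f; c(2)→5·2+19≡3=d; o(14)→5·14+19≡11=l; r(17)→5·17+19≡0=a; e(4)→5·4+19≡13=n (all mod 26).

fdlan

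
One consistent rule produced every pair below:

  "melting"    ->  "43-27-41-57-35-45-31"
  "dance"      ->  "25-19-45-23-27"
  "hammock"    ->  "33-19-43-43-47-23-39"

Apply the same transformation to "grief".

m(#13)→43 and e(#5)→27: differences scale by 2, so n = 2·pos + 17. The formula is n = 2×(alphabet index, a=1) + 17.
For grief: g=7→31, r=18→53, i=9→35, e=5→27, f=6→29.

31-53-35-27-29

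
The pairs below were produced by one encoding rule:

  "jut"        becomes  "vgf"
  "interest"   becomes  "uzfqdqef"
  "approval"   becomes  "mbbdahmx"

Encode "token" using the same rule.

It's a constant shift of +12 (ROT12).
For token: t+12=f, o+12=a, k+12=w, e+12=q, n+12=z.

fawqz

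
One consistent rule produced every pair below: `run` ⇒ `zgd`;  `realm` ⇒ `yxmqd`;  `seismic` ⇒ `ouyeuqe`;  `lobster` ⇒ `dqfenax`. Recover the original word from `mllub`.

pizza

The output letters match the input read backwards, each shifted +12: run reversed is nur. Two steps: reverse the string, then apply a Caesar shift of +12.
Undoing it on mllub: shift back: m−12=a, l−12=z, l−12=z, u−12=i, b−12=p → azzip; then reverse → pizza.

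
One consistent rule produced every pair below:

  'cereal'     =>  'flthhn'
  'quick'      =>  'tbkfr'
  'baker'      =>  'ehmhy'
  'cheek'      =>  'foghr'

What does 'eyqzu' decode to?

Shifts by position in cereal: pos 0: c→f (+3), pos 1: e→l (+7), pos 2: r→t (+2), pos 3: e→h (+3), pos 4: a→h (+7), pos 5: l→n (+2) — repeating every 3. It's a Vigenère-style cipher with numeric key [3,7,2]: position i shifts by key[i mod 3].
Reversing it on eyqzu: e−3=b, y−7=r, q−2=o, z−3=w, u−7=n.

brown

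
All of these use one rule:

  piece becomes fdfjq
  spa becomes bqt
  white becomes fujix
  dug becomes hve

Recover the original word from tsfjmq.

pliers

The output letters match the input read backwards, each shifted +1: piece reversed is eceip. Two steps: reverse the string, then apply a Caesar shift of +1.
Reversing it on tsfjmq: shift back: t−1=s, s−1=r, f−1=e, j−1=i, m−1=l, q−1=p → sreilp; then reverse → pliers.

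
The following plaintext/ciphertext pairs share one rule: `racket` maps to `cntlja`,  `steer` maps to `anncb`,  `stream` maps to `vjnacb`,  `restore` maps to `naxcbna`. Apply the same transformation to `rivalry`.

The output letters match the input read backwards, each shifted +9: racket reversed is tekcar. Read the word backwards and shift each letter +9.
Applying it to rivalry: reverse → yrlavir; then shift: y+9=h, r+9=a, l+9=u, a+9=j, v+9=e, i+9=r, r+9=a.

haujera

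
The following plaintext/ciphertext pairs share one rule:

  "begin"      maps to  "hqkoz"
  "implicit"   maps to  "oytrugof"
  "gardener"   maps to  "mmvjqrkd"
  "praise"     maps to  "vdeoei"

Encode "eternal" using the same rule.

It's a Vigenère-style cipher with numeric key [6,12,4]: position i shifts by key[i mod 3].
For eternal: e+6=k, t+12=f, e+4=i, r+6=x, n+12=z, a+4=e, l+6=r.

kfixzer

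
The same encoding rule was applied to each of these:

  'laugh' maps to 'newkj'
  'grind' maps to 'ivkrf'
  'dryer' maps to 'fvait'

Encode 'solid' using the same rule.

usnmf

A repeating key of period 2 is used — shifts +2, +4 over and over.
Applying it to solid: s+2=u, o+4=s, l+2=n, i+4=m, d+2=f.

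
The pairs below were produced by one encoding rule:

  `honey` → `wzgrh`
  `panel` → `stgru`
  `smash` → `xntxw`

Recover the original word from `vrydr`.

wedge

h(7)→w(22) and o(14)→z(25) fit y≡19x+19 (mod 26); the inverse of 19 mod 26 is 11. Treating letters as 0–25, the rule is x ↦ 19x + 19 (mod 26).
Decoding vrydr: v(21)→11·(21−19)≡22=w; r(17)→11·(17−19)≡4=e; y(24)→11·(24−19)≡3=d; d(3)→11·(3−19)≡6=g; r(17)→11·(17−19)≡4=e (all mod 26).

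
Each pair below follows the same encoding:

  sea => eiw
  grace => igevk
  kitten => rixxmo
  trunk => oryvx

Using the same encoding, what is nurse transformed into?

iwvyr

The output letters match the input read backwards, each shifted +4: sea reversed is aes. Two steps: reverse the string, then apply a Caesar shift of +4.
On nurse: reverse → esrun; then shift: e+4=i, s+4=w, r+4=v, u+4=y, n+4=r.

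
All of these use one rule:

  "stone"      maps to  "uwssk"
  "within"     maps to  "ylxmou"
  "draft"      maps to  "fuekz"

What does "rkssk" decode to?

phone

In stone: s→u is +2, t→w is +3, o→s is +4, n→s is +5 — the shift increases by 1 each position. Letter i (0-indexed) is shifted by i+2, so successive shifts are 2, 3, 4, ….
Undoing it on rkssk: r−2=p, k−3=h, s−4=o, s−5=n, k−6=e.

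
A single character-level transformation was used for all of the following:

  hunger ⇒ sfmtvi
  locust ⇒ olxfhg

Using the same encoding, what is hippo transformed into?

srkkl

Each pair mirrors across the alphabet (h↔s, u↔f, n↔m): positions sum to 25. Letters are reflected about the middle of the alphabet (position → 25−position): Atbash.
On hippo: h↔s, i↔r, p↔k, p↔k, o↔l.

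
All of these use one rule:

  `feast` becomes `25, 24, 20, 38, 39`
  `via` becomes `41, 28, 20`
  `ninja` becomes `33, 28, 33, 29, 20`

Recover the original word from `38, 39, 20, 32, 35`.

stamp

Each letter is replaced by its alphabet position (a=1..z=26) + 19.
Decoding 38, 39, 20, 32, 35: 38→(38−19)÷1=19=s, 39→(39−19)÷1=20=t, 20→(20−19)÷1=1=a, 32→(32−19)÷1=13=m, 35→(35−19)÷1=16=p.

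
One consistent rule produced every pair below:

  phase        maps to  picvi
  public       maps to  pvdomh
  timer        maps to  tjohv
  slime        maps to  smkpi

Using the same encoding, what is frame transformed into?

fscpi

In phase: p→p is +0, h→i is +1, a→c is +2, s→v is +3 — the shift increases by 1 each position. Letter i (0-indexed) is shifted by i+0, so successive shifts are 0, 1, 2, ….
On frame: f+0=f, r+1=s, a+2=c, m+3=p, e+4=i.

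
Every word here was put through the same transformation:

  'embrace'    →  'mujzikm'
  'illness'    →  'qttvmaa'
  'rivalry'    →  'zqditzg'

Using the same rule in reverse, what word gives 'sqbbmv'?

Compare letters: e→m is +8, m→u is +8, b→j is +8 — a constant shift. Each letter is shifted forward by 8 in the alphabet (a Caesar shift of +8).
Reversing it on sqbbmv: s−8=k, q−8=i, b−8=t, b−8=t, m−8=e, v−8=n.

kitten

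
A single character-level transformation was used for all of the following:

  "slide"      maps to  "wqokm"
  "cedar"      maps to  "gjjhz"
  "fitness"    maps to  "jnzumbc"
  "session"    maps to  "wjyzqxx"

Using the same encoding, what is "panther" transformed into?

tftapnb

In slide: s→w is +4, l→q is +5, i→o is +6, d→k is +7 — the shift increases by 1 each position. Each letter shifts forward by (position + 4), i.e. 4, 5, 6, … — the shift grows by one for each successive letter.
On panther: p+4=t, a+5=f, n+6=t, t+7=a, h+8=p, e+9=n, r+10=b.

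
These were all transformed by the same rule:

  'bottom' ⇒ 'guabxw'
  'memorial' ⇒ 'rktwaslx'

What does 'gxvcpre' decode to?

brought

In bottom: b→g is +5, o→u is +6, t→a is +7, t→b is +8 — the shift increases by 1 each position. Each letter shifts forward by (position + 5), i.e. 5, 6, 7, … — the shift grows by one for each successive letter.
Decoding gxvcpre: g−5=b, x−6=r, v−7=o, c−8=u, p−9=g, r−10=h, e−11=t.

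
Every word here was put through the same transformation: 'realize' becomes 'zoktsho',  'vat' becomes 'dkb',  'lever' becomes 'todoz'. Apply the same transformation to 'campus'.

The rule splits by letter class: vowels +10, consonants +8.
Applying it to campus: c(cons)+8=k, a(vowel)+10=k, m(cons)+8=u, p(cons)+8=x, u(vowel)+10=e, s(cons)+8=a.

kkuxea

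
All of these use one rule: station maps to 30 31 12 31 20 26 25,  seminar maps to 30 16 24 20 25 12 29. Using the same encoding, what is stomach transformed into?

30 31 26 24 12 14 19

s is letter #19 and maps to 30: an offset of 11. The number is (letter's place in the alphabet, a=1) + 11.
For stomach: s=19→30, t=20→31, o=15→26, m=13→24, a=1→12, c=3→14, h=8→19.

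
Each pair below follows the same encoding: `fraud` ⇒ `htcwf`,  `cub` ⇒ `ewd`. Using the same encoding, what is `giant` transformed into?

ikcpv

Compare letters: f→h is +2, r→t is +2, a→c is +2 — a constant shift. This is a Caesar cipher with shift 2.
For giant: g+2=i, i+2=k, a+2=c, n+2=p, t+2=v.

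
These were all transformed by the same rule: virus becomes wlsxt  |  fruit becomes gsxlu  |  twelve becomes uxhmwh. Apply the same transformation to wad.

xde

The shift depends on letter class: consonant v→w is +1, but vowel i→l is +3. The rule splits by letter class: vowels +3, consonants +1.
On wad: w(cons)+1=x, a(vowel)+3=d, d(cons)+1=e.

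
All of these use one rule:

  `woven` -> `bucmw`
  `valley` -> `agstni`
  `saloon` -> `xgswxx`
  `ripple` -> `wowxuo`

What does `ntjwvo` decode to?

In woven: w→b is +5, o→u is +6, v→c is +7, e→m is +8 — the shift increases by 1 each position. The shift increases by 1 at each position, starting from +5: 5, 6, 7, ….
Reversing it on ntjwvo: n−5=i, t−6=n, j−7=c, w−8=o, v−9=m, o−10=e.

income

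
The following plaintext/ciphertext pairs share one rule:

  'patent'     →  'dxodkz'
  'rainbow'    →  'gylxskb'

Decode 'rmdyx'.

The output letters match the input read backwards, each shifted +10: patent reversed is tnetap. The word is reversed, then every letter is shifted forward by 10.
Decoding rmdyx: shift back: r−10=h, m−10=c, d−10=t, y−10=o, x−10=n → hcton; then reverse → notch.

notch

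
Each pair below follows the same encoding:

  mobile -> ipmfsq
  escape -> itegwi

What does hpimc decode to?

The output letters match the input read backwards, each shifted +4: mobile reversed is elibom. Read the word backwards and shift each letter +4.
Undoing it on hpimc: shift back: h−4=d, p−4=l, i−4=e, m−4=i, c−4=y → dleiy; then reverse → yield.

yield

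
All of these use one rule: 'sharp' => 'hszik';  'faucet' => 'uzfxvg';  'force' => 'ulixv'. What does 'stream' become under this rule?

Each pair mirrors across the alphabet (s↔h, h↔s, a↔z): positions sum to 25. Each letter is replaced by its mirror in the alphabet: a↔z, b↔y, c↔x, and so on (the Atbash cipher).
On stream: s↔h, t↔g, r↔i, e↔v, a↔z, m↔n.

hgivzn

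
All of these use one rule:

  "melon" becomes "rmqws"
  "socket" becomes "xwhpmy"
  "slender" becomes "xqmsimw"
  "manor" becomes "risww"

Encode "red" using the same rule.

wmi

Vowels shift forward by 8 and consonants shift forward by 5.
For red: r(cons)+5=w, e(vowel)+8=m, d(cons)+5=i.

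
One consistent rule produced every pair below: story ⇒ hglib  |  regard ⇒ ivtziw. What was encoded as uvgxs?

fetch

Each pair mirrors across the alphabet (s↔h, t↔g, o↔l): positions sum to 25. Letters are reflected about the middle of the alphabet (position → 25−position): Atbash.
Decoding uvgxs: u↔f, v↔e, g↔t, x↔c, s↔h.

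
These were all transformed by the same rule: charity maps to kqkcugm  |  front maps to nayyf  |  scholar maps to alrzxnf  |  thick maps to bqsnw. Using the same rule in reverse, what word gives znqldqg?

In charity: c→k is +8, h→q is +9, a→k is +10, r→c is +11 — the shift increases by 1 each position. Letter i (0-indexed) is shifted by i+8, so successive shifts are 8, 9, 10, ….
Reversing it on znqldqg: z−8=r, n−9=e, q−10=g, l−11=a, d−12=r, q−13=d, g−14=s.

regards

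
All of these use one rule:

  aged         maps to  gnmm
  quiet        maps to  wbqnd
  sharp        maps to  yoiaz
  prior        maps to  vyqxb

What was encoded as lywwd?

In aged: a→g is +6, g→n is +7, e→m is +8, d→m is +9 — the shift increases by 1 each position. Each letter shifts forward by (position + 6), i.e. 6, 7, 8, … — the shift grows by one for each successive letter.
Decoding lywwd: l−6=f, y−7=r, w−8=o, w−9=n, d−10=t.

front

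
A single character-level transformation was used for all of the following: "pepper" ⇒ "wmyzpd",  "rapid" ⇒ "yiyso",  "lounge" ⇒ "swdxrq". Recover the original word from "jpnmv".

check

In pepper: p→w is +7, e→m is +8, p→y is +9, p→z is +10 — the shift increases by 1 each position. Letter i (0-indexed) is shifted by i+7, so successive shifts are 7, 8, 9, ….
Decoding jpnmv: j−7=c, p−8=h, n−9=e, m−10=c, v−11=k.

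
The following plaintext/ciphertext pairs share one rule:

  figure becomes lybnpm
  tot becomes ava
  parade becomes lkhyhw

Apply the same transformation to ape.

lwh

The word is reversed, then every letter is shifted forward by 7.
For ape: reverse → epa; then shift: e+7=l, p+7=w, a+7=h.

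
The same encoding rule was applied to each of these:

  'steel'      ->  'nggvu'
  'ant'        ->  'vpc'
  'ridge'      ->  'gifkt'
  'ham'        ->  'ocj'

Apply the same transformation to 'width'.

jvfky

Two steps: reverse the string, then apply a Caesar shift of +2.
On width: reverse → htdiw; then shift: h+2=j, t+2=v, d+2=f, i+2=k, w+2=y.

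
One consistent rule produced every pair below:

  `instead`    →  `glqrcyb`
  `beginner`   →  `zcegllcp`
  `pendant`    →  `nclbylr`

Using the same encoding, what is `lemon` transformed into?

jckml

Compare letters: i→g is +24, n→l is +24, s→q is +24 — a constant shift. Each letter is shifted forward by 24 in the alphabet (a Caesar shift of +24).
For lemon: l+24=j, e+24=c, m+24=k, o+24=m, n+24=l.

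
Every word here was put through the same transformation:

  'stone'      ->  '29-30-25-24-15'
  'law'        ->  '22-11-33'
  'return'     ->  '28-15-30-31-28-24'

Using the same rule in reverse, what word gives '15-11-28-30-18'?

earth

s is letter #19 and maps to 29: an offset of 10. Each letter is replaced by its alphabet position (a=1..z=26) + 10.
Reversing it on 15-11-28-30-18: 15→(15−10)÷1=5=e, 11→(11−10)÷1=1=a, 28→(28−10)÷1=18=r, 30→(30−10)÷1=20=t, 18→(18−10)÷1=8=h.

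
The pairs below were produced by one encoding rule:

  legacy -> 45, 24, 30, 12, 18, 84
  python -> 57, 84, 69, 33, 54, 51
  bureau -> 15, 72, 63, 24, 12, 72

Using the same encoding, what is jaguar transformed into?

l(#12)→45 and e(#5)→24: differences scale by 3, so n = 3·pos + 9. The formula is n = 3×(alphabet index, a=1) + 9.
For jaguar: j=10→39, a=1→12, g=7→30, u=21→72, a=1→12, r=18→63.

39, 12, 30, 72, 12, 63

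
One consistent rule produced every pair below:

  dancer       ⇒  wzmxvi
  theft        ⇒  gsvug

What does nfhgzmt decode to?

Each pair mirrors across the alphabet (d↔w, a↔z, n↔m): positions sum to 25. Letters are reflected about the middle of the alphabet (position → 25−position): Atbash.
Undoing it on nfhgzmt: n↔m, f↔u, h↔s, g↔t, z↔a, m↔n, t↔g.

mustang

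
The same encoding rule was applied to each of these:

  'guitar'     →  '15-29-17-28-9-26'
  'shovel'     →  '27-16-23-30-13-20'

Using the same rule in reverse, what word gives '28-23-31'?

tow

g is letter #7 and maps to 15: an offset of 8. Each letter is replaced by its alphabet position (a=1..z=26) + 8.
Undoing it on 28-23-31: 28→(28−8)÷1=20=t, 23→(23−8)÷1=15=o, 31→(31−8)÷1=23=w.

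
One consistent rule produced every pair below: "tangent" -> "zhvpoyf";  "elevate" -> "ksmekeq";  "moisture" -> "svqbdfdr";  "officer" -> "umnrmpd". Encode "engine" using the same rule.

The shift increases by 1 at each position, starting from +6: 6, 7, 8, ….
Applying it to engine: e+6=k, n+7=u, g+8=o, i+9=r, n+10=x, e+11=p.

kuorxp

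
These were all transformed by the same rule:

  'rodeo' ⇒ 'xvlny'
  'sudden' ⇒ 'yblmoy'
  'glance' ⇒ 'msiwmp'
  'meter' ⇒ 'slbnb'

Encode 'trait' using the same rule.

In rodeo: r→x is +6, o→v is +7, d→l is +8, e→n is +9 — the shift increases by 1 each position. The shift increases by 1 at each position, starting from +6: 6, 7, 8, ….
Applying it to trait: t+6=z, r+7=y, a+8=i, i+9=r, t+10=d.

zyird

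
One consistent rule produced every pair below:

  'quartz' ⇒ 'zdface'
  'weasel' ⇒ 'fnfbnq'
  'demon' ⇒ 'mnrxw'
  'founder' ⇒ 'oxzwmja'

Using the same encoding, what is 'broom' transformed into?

katxv

Shifts by position in quartz: pos 0: q→z (+9), pos 1: u→d (+9), pos 2: a→f (+5), pos 3: r→a (+9), pos 4: t→c (+9), pos 5: z→e (+5) — repeating every 3. The shifts repeat in a cycle of length 3: positions 0,1,… shift by +9, +9, +5, then the pattern repeats.
On broom: b+9=k, r+9=a, o+5=t, o+9=x, m+9=v.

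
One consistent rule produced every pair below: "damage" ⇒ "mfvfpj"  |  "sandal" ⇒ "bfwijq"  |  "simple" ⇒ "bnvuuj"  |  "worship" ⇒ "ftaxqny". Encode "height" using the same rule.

qjrlqy

Shifts by position in damage: pos 0: d→m (+9), pos 1: a→f (+5), pos 2: m→v (+9), pos 3: a→f (+5) — repeating every 2. It's a Vigenère-style cipher with numeric key [9,5]: position i shifts by key[i mod 2].
Applying it to height: h+9=q, e+5=j, i+9=r, g+5=l, h+9=q, t+5=y.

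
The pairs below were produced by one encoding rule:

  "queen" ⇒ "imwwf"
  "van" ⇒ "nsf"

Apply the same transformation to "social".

kguasd

Compare letters: q→i is +18, u→m is +18, e→w is +18 — a constant shift. Every letter moves 18 places later in the alphabet, wrapping around z→a.
Applying it to social: s+18=k, o+18=g, c+18=u, i+18=a, a+18=s, l+18=d.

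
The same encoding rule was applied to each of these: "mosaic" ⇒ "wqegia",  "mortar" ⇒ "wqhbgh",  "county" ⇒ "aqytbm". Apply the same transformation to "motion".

wqbiqt

m(12)→w(22) and o(14)→q(16) fit y≡23x+6 (mod 26); the inverse of 23 mod 26 is 17. This is an affine cipher: with a=0,…,z=25, each position x becomes (23x+6) mod 26.
For motion: m(12)→23·12+6≡22=w; o(14)→23·14+6≡16=q; t(19)→23·19+6≡1=b; i(8)→23·8+6≡8=i; o(14)→23·14+6≡16=q; n(13)→23·13+6≡19=t (all mod 26).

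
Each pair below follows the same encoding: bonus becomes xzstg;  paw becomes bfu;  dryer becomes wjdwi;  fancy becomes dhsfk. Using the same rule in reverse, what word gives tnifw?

The output letters match the input read backwards, each shifted +5: bonus reversed is sunob. Two steps: reverse the string, then apply a Caesar shift of +5.
Reversing it on tnifw: shift back: t−5=o, n−5=i, i−5=d, f−5=a, w−5=r → oidar; then reverse → radio.

radio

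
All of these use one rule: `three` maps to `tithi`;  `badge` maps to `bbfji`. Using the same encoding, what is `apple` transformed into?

In three: t→t is +0, h→i is +1, r→t is +2, e→h is +3 — the shift increases by 1 each position. Letter i (0-indexed) is shifted by i+0, so successive shifts are 0, 1, 2, ….
For apple: a+0=a, p+1=q, p+2=r, l+3=o, e+4=i.

aqroi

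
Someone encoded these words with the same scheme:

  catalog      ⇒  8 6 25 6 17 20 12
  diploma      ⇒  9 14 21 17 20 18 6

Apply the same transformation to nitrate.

19 14 25 23 6 25 10

c is letter #3 and maps to 8: an offset of 5. Letters become their 1-based position plus 5 (so a→6, b→7, …).
For nitrate: n=14→19, i=9→14, t=20→25, r=18→23, a=1→6, t=20→25, e=5→10.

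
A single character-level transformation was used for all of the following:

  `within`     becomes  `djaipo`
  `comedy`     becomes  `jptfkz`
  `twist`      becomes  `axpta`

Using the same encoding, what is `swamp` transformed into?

zxhnw

Shifts by position in within: pos 0: w→d (+7), pos 1: i→j (+1), pos 2: t→a (+7), pos 3: h→i (+1) — repeating every 2. The shifts repeat in a cycle of length 2: positions 0,1,… shift by +7, +1, then the pattern repeats.
Applying it to swamp: s+7=z, w+1=x, a+7=h, m+1=n, p+7=w.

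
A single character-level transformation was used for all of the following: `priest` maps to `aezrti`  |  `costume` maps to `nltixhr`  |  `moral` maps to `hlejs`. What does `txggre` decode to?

p(15)→a(0) and r(17)→e(4) fit y≡15x+9 (mod 26); the inverse of 15 mod 26 is 7. This is an affine cipher: with a=0,…,z=25, each position x becomes (15x+9) mod 26.
Undoing it on txggre: t(19)→7·(19−9)≡18=s; x(23)→7·(23−9)≡20=u; g(6)→7·(6−9)≡5=f; g(6)→7·(6−9)≡5=f; r(17)→7·(17−9)≡4=e; e(4)→7·(4−9)≡17=r (all mod 26).

suffer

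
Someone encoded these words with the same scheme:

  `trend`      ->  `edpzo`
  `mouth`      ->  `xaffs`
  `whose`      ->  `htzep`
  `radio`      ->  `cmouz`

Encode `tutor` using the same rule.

Shifts by position in trend: pos 0: t→e (+11), pos 1: r→d (+12), pos 2: e→p (+11), pos 3: n→z (+12) — repeating every 2. A repeating key of period 2 is used — shifts +11, +12 over and over.
Applying it to tutor: t+11=e, u+12=g, t+11=e, o+12=a, r+11=c.

egeac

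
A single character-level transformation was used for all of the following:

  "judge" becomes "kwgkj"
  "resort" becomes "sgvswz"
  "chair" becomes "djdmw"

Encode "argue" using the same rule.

btjyj

In judge: j→k is +1, u→w is +2, d→g is +3, g→k is +4 — the shift increases by 1 each position. Each letter shifts forward by (position + 1), i.e. 1, 2, 3, … — the shift grows by one for each successive letter.
For argue: a+1=b, r+2=t, g+3=j, u+4=y, e+5=j.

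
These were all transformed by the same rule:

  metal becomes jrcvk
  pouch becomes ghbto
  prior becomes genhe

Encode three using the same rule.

coerr

m(12)→j(9) and e(4)→r(17) fit y≡25x+21 (mod 26); the inverse of 25 mod 26 is 25. This is an affine cipher: with a=0,…,z=25, each position x becomes (25x+21) mod 26.
For three: t(19)→25·19+21≡2=c; h(7)→25·7+21≡14=o; r(17)→25·17+21≡4=e; e(4)→25·4+21≡17=r; e(4)→25·4+21≡17=r (all mod 26).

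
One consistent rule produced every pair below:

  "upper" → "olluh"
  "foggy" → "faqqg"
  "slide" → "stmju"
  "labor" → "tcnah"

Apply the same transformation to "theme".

dbueu

Treating letters as 0–25, the rule is x ↦ 11x + 2 (mod 26).
On theme: t(19)→11·19+2≡3=d; h(7)→11·7+2≡1=b; e(4)→11·4+2≡20=u; m(12)→11·12+2≡4=e; e(4)→11·4+2≡20=u (all mod 26).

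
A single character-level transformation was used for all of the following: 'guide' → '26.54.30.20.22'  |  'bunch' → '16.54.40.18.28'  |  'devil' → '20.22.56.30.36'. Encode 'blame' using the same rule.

g(#7)→26 and u(#21)→54: differences scale by 2, so n = 2·pos + 12. Each letter becomes 2×(its alphabet position, a=1..z=26) + 12.
For blame: b=2→16, l=12→36, a=1→14, m=13→38, e=5→22.

16.36.14.38.22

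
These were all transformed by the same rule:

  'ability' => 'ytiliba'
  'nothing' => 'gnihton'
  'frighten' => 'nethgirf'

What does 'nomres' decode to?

The output letters match the input read backwards: ability reversed is ytiliba. The word is simply reversed.
Undoing it on nomres: then reverse → sermon.

sermon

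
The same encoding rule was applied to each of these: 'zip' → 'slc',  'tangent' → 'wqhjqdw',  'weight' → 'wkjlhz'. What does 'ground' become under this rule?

The output letters match the input read backwards, each shifted +3: zip reversed is piz. Read the word backwards and shift each letter +3.
On ground: reverse → dnuorg; then shift: d+3=g, n+3=q, u+3=x, o+3=r, r+3=u, g+3=j.

gqxruj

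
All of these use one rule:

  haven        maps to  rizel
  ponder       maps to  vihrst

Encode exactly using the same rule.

cpxgebi

Read the word backwards and shift each letter +4.
For exactly: reverse → yltcaxe; then shift: y+4=c, l+4=p, t+4=x, c+4=g, a+4=e, x+4=b, e+4=i.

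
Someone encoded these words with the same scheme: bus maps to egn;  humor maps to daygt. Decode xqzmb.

panel

The output letters match the input read backwards, each shifted +12: bus reversed is sub. Two steps: reverse the string, then apply a Caesar shift of +12.
Undoing it on xqzmb: shift back: x−12=l, q−12=e, z−12=n, m−12=a, b−12=p → lenap; then reverse → panel.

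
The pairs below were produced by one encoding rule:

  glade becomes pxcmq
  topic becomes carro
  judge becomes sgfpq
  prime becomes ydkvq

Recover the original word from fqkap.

It's a Vigenère-style cipher with numeric key [9,12,2]: position i shifts by key[i mod 3].
Undoing it on fqkap: f−9=w, q−12=e, k−2=i, a−9=r, p−12=d.

weird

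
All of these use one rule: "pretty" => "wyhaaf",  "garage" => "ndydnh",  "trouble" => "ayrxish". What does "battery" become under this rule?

idaahyf

The shift depends on letter class: consonant p→w is +7, but vowel e→h is +3. Vowels shift forward by 3 and consonants shift forward by 7.
On battery: b(cons)+7=i, a(vowel)+3=d, t(cons)+7=a, t(cons)+7=a, e(vowel)+3=h, r(cons)+7=y, y(cons)+7=f.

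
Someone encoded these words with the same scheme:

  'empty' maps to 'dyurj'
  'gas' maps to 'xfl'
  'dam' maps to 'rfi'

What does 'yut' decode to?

opt

The output letters match the input read backwards, each shifted +5: empty reversed is ytpme. Read the word backwards and shift each letter +5.
Undoing it on yut: shift back: y−5=t, u−5=p, t−5=o → tpo; then reverse → opt.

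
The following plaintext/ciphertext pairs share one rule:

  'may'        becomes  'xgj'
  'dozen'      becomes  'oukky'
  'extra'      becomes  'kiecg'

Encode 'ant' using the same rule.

gye

The rule splits by letter class: vowels +6, consonants +11.
Applying it to ant: a(vowel)+6=g, n(cons)+11=y, t(cons)+11=e.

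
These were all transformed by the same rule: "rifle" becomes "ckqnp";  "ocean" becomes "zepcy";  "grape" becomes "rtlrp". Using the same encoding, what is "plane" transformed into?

anlpp

Shifts by position in rifle: pos 0: r→c (+11), pos 1: i→k (+2), pos 2: f→q (+11), pos 3: l→n (+2) — repeating every 2. It's a Vigenère-style cipher with numeric key [11,2]: position i shifts by key[i mod 2].
Applying it to plane: p+11=a, l+2=n, a+11=l, n+2=p, e+11=p.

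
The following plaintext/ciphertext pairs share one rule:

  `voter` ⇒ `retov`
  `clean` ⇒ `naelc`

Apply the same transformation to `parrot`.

The output letters match the input read backwards: voter reversed is retov. It's just the letters in reverse order.
On parrot: reverse → torrap.

torrap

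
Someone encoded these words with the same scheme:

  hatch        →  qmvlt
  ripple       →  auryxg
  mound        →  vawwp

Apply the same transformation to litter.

uuvcqt

Shifts by position in hatch: pos 0: h→q (+9), pos 1: a→m (+12), pos 2: t→v (+2), pos 3: c→l (+9), pos 4: h→t (+12) — repeating every 3. It's a Vigenère-style cipher with numeric key [9,12,2]: position i shifts by key[i mod 3].
For litter: l+9=u, i+12=u, t+2=v, t+9=c, e+12=q, r+2=t.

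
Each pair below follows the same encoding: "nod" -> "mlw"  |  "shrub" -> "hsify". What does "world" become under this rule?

dliow

Each pair mirrors across the alphabet (n↔m, o↔l, d↔w): positions sum to 25. This is the alphabet-reversal cipher (Atbash): a becomes z, b becomes y, etc.
Applying it to world: w↔d, o↔l, r↔i, l↔o, d↔w.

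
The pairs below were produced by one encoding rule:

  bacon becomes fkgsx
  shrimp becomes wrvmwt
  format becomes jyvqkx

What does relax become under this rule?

Shifts by position in bacon: pos 0: b→f (+4), pos 1: a→k (+10), pos 2: c→g (+4), pos 3: o→s (+4), pos 4: n→x (+10) — repeating every 3. It's a Vigenère-style cipher with numeric key [4,10,4]: position i shifts by key[i mod 3].
Applying it to relax: r+4=v, e+10=o, l+4=p, a+4=e, x+10=h.

vopeh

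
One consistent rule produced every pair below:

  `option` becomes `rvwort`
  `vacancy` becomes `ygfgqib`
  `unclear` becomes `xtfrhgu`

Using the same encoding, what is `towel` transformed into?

The shifts repeat in a cycle of length 2: positions 0,1,… shift by +3, +6, then the pattern repeats.
Applying it to towel: t+3=w, o+6=u, w+3=z, e+6=k, l+3=o.

wuzko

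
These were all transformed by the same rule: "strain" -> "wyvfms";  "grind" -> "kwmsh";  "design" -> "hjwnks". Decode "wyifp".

Shifts by position in strain: pos 0: s→w (+4), pos 1: t→y (+5), pos 2: r→v (+4), pos 3: a→f (+5) — repeating every 2. A repeating key of period 2 is used — shifts +4, +5 over and over.
Decoding wyifp: w−4=s, y−5=t, i−4=e, f−5=a, p−4=l.

steal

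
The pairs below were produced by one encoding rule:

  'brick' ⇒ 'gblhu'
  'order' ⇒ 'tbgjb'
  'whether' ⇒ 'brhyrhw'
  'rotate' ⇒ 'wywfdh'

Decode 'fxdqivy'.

Shifts by position in brick: pos 0: b→g (+5), pos 1: r→b (+10), pos 2: i→l (+3), pos 3: c→h (+5), pos 4: k→u (+10) — repeating every 3. A repeating key of period 3 is used — shifts +5, +10, +3 over and over.
Undoing it on fxdqivy: f−5=a, x−10=n, d−3=a, q−5=l, i−10=y, v−3=s, y−5=t.

analyst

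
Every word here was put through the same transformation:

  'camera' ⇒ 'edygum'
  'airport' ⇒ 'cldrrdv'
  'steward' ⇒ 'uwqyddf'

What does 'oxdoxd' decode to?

murmur

It's a Vigenère-style cipher with numeric key [2,3,12]: position i shifts by key[i mod 3].
Decoding oxdoxd: o−2=m, x−3=u, d−12=r, o−2=m, x−3=u, d−12=r.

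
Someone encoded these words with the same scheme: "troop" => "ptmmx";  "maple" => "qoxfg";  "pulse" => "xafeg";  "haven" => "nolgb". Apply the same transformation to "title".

t(19)→p(15) and r(17)→t(19) fit y≡11x+14 (mod 26); the inverse of 11 mod 26 is 19. Each letter's alphabet position (a=0..z=25) is mapped through 11·x+14 mod 26 — an affine cipher.
On title: t(19)→11·19+14≡15=p; i(8)→11·8+14≡24=y; t(19)→11·19+14≡15=p; l(11)→11·11+14≡5=f; e(4)→11·4+14≡6=g (all mod 26).

pypfg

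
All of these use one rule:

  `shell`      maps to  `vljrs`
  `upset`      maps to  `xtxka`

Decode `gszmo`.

In shell: s→v is +3, h→l is +4, e→j is +5, l→r is +6 — the shift increases by 1 each position. Letter i (0-indexed) is shifted by i+3, so successive shifts are 3, 4, 5, ….
Undoing it on gszmo: g−3=d, s−4=o, z−5=u, m−6=g, o−7=h.

dough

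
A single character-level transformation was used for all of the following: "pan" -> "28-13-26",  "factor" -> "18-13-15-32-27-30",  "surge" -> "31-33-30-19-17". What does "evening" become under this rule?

17-34-17-26-21-26-19

p is letter #16 and maps to 28: an offset of 12. The number is (letter's place in the alphabet, a=1) + 12.
On evening: e=5→17, v=22→34, e=5→17, n=14→26, i=9→21, n=14→26, g=7→19.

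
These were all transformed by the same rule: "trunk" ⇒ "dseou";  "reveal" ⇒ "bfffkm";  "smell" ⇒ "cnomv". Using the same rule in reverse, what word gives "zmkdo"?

Shifts by position in trunk: pos 0: t→d (+10), pos 1: r→s (+1), pos 2: u→e (+10), pos 3: n→o (+1) — repeating every 2. The shifts repeat in a cycle of length 2: positions 0,1,… shift by +10, +1, then the pattern repeats.
Decoding zmkdo: z−10=p, m−1=l, k−10=a, d−1=c, o−10=e.

place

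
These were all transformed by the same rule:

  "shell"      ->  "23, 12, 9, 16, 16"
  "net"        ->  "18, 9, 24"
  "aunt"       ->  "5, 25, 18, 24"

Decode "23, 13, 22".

sir

s is letter #19 and maps to 23: an offset of 4. The number is (letter's place in the alphabet, a=1) + 4.
Decoding 23, 13, 22: 23→(23−4)÷1=19=s, 13→(13−4)÷1=9=i, 22→(22−4)÷1=18=r.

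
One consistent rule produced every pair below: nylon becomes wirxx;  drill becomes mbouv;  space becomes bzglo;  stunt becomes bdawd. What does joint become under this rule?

A repeating key of period 3 is used — shifts +9, +10, +6 over and over.
For joint: j+9=s, o+10=y, i+6=o, n+9=w, t+10=d.

syowd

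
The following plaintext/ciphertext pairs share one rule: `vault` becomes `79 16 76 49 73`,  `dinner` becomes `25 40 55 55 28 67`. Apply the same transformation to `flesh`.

v(#22)→79 and a(#1)→16: differences scale by 3, so n = 3·pos + 13. Each letter becomes 3×(its alphabet position, a=1..z=26) + 13.
Applying it to flesh: f=6→31, l=12→49, e=5→28, s=19→70, h=8→37.

31 49 28 70 37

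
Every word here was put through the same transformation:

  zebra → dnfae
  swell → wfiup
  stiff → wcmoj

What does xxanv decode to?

tower

Shifts by position in zebra: pos 0: z→d (+4), pos 1: e→n (+9), pos 2: b→f (+4), pos 3: r→a (+9) — repeating every 2. The shifts repeat in a cycle of length 2: positions 0,1,… shift by +4, +9, then the pattern repeats.
Decoding xxanv: x−4=t, x−9=o, a−4=w, n−9=e, v−4=r.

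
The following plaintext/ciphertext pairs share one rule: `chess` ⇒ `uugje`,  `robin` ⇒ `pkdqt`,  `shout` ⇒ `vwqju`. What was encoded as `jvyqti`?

Two steps: reverse the string, then apply a Caesar shift of +2.
Decoding jvyqti: shift back: j−2=h, v−2=t, y−2=w, q−2=o, t−2=r, i−2=g → htworg; then reverse → growth.

growth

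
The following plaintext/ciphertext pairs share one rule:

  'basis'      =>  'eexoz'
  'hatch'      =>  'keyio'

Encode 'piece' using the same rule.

Letter i (0-indexed) is shifted by i+3, so successive shifts are 3, 4, 5, ….
For piece: p+3=s, i+4=m, e+5=j, c+6=i, e+7=l.

smjil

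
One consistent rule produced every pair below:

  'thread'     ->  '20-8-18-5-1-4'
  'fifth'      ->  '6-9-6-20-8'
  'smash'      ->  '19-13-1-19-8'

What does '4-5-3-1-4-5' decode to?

decade

t is letter #20 and maps to 20: an offset of 0. Letters become their 1-indexed alphabet positions: a=1 … z=26.
Decoding 4-5-3-1-4-5: 4=d, 5=e, 3=c, 1=a, 4=d, 5=e.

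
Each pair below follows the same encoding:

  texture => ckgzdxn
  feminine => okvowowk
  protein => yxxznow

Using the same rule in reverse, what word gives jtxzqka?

another

The shifts repeat in a cycle of length 2: positions 0,1,… shift by +9, +6, then the pattern repeats.
Undoing it on jtxzqka: j−9=a, t−6=n, x−9=o, z−6=t, q−9=h, k−6=e, a−9=r.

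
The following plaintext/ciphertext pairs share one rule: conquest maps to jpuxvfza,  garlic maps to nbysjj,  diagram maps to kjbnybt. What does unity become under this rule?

vujaf

Vowels shift forward by 1 and consonants shift forward by 7.
For unity: u(vowel)+1=v, n(cons)+7=u, i(vowel)+1=j, t(cons)+7=a, y(cons)+7=f.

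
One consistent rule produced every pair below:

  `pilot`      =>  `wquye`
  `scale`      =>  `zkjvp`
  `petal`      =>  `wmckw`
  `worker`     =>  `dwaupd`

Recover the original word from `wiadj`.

The shift increases by 1 at each position, starting from +7: 7, 8, 9, ….
Undoing it on wiadj: w−7=p, i−8=a, a−9=r, d−10=t, j−11=y.

party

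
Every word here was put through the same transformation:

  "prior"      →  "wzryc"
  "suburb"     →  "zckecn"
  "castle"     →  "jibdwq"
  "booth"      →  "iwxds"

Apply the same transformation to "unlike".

bvusvq

In prior: p→w is +7, r→z is +8, i→r is +9, o→y is +10 — the shift increases by 1 each position. Letter i (0-indexed) is shifted by i+7, so successive shifts are 7, 8, 9, ….
Applying it to unlike: u+7=b, n+8=v, l+9=u, i+10=s, k+11=v, e+12=q.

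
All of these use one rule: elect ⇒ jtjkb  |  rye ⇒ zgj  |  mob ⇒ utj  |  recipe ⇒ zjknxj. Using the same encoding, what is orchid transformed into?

tzkpnl

Two shifts are in play — +5 for a/e/i/o/u, +8 for every other letter.
For orchid: o(vowel)+5=t, r(cons)+8=z, c(cons)+8=k, h(cons)+8=p, i(vowel)+5=n, d(cons)+8=l.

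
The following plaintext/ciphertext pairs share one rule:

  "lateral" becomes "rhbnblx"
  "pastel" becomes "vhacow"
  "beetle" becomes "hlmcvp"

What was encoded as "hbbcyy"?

button

Letter i (0-indexed) is shifted by i+6, so successive shifts are 6, 7, 8, ….
Undoing it on hbbcyy: h−6=b, b−7=u, b−8=t, c−9=t, y−10=o, y−11=n.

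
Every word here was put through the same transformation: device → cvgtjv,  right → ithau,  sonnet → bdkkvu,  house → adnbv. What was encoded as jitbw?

d(3)→c(2) and e(4)→v(21) fit y≡19x+23 (mod 26); the inverse of 19 mod 26 is 11. Treating letters as 0–25, the rule is x ↦ 19x + 23 (mod 26).
Decoding jitbw: j(9)→11·(9−23)≡2=c; i(8)→11·(8−23)≡17=r; t(19)→11·(19−23)≡8=i; b(1)→11·(1−23)≡18=s; w(22)→11·(22−23)≡15=p (all mod 26).

crisp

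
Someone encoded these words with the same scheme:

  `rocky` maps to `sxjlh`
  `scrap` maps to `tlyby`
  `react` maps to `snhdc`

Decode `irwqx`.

Shifts by position in rocky: pos 0: r→s (+1), pos 1: o→x (+9), pos 2: c→j (+7), pos 3: k→l (+1), pos 4: y→h (+9) — repeating every 3. A repeating key of period 3 is used — shifts +1, +9, +7 over and over.
Undoing it on irwqx: i−1=h, r−9=i, w−7=p, q−1=p, x−9=o.

hippo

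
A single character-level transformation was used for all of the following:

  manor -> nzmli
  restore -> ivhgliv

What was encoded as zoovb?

Letters are reflected about the middle of the alphabet (position → 25−position): Atbash.
Decoding zoovb: z↔a, o↔l, o↔l, v↔e, b↔y.

alley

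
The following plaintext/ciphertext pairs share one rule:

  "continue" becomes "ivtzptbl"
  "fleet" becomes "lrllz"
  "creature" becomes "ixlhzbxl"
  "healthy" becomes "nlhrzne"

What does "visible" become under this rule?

The shift depends on letter class: consonant c→i is +6, but vowel o→v is +7. The rule splits by letter class: vowels +7, consonants +6.
For visible: v(cons)+6=b, i(vowel)+7=p, s(cons)+6=y, i(vowel)+7=p, b(cons)+6=h, l(cons)+6=r, e(vowel)+7=l.

bpyphrl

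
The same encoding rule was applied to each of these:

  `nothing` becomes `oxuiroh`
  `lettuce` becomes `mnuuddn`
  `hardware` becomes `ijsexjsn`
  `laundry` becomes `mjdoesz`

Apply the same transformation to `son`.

The shift depends on letter class: consonant n→o is +1, but vowel o→x is +9. Two shifts are in play — +9 for a/e/i/o/u, +1 for every other letter.
On son: s(cons)+1=t, o(vowel)+9=x, n(cons)+1=o.

txo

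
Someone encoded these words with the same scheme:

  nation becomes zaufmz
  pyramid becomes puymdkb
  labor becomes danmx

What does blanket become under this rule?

Two steps: reverse the string, then apply a Caesar shift of +12.
Applying it to blanket: reverse → teknalb; then shift: t+12=f, e+12=q, k+12=w, n+12=z, a+12=m, l+12=x, b+12=n.

fqwzmxn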